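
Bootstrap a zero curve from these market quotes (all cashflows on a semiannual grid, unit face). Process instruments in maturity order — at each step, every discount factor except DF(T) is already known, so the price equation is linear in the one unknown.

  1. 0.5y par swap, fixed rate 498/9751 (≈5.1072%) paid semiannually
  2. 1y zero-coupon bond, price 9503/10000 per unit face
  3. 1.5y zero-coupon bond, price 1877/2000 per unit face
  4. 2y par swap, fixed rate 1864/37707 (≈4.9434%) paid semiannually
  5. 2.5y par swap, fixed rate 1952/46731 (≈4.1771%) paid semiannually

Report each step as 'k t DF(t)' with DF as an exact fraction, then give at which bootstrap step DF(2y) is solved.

step 1 [0.5y] swap r/2=249/9751: DF=(1 − 249/9751·(0))/(1+249/9751) = 9751/10000 ≈ 0.975100
step 2 [1y] zero: DF = P = 9503/10000 ≈ 0.950300
step 3 [1.5y] zero: DF = P = 1877/2000 ≈ 0.938500
step 4 [2y] swap r/2=932/37707: DF=(1 − 932/37707·(0.975100+0.950300+0.938500))/(1+932/37707) = 2267/2500 ≈ 0.906800
step 5 [2.5y] swap r/2=976/46731: DF=(1 − 976/46731·(0.975100+0.950300+0.938500+0.906800))/(1+976/46731) = 564/625 ≈ 0.902400

1 1/2 9751/10000
2 1 9503/10000
3 3/2 1877/2000
4 2 2267/2500
5 5/2 564/625
DF(2y) is solved at step 4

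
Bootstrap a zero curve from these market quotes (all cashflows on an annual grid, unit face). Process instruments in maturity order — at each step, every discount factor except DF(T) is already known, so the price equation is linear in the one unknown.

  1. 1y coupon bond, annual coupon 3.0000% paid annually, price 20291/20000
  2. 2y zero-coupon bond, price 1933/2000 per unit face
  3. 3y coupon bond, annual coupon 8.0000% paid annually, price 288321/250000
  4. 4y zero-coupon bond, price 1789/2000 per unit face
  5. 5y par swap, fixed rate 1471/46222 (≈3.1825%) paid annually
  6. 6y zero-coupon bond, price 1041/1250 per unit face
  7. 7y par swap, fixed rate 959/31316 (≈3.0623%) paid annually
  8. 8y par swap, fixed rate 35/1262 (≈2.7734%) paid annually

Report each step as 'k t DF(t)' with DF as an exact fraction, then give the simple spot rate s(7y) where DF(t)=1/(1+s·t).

step 1 [1y] bond c/1=3/100: DF=(20291/20000 − 3/100·(0))/(1+3/100) = 197/200 ≈ 0.985000
step 2 [2y] zero: DF = P = 1933/2000 ≈ 0.966500
step 3 [3y] bond c/1=2/25: DF=(288321/250000 − 2/25·(0.985000+0.966500))/(1+2/25) = 9233/10000 ≈ 0.923300
step 4 [4y] zero: DF = P = 1789/2000 ≈ 0.894500
step 5 [5y] swap r/1=1471/46222: DF=(1 − 1471/46222·(0.985000+0.966500+0.923300+0.894500))/(1+1471/46222) = 8529/10000 ≈ 0.852900
step 6 [6y] zero: DF = P = 1041/1250 ≈ 0.832800
step 7 [7y] swap r/1=959/31316: DF=(1 − 959/31316·(0.985000+0.966500+0.923300+0.894500+0.852900+0.832800))/(1+959/31316) = 4041/5000 ≈ 0.808200
step 8 [8y] swap r/1=35/1262: DF=(1 − 35/1262·(0.985000+0.966500+0.923300+0.894500+0.852900+0.832800+0.808200))/(1+35/1262) = 201/250 ≈ 0.804000

1 1 197/200
2 2 1933/2000
3 3 9233/10000
4 4 1789/2000
5 5 8529/10000
6 6 1041/1250
7 7 4041/5000
8 8 201/250
s(7y) = (1/(4041/5000) − 1)/(7) = 137/4041 ≈ 3.3902%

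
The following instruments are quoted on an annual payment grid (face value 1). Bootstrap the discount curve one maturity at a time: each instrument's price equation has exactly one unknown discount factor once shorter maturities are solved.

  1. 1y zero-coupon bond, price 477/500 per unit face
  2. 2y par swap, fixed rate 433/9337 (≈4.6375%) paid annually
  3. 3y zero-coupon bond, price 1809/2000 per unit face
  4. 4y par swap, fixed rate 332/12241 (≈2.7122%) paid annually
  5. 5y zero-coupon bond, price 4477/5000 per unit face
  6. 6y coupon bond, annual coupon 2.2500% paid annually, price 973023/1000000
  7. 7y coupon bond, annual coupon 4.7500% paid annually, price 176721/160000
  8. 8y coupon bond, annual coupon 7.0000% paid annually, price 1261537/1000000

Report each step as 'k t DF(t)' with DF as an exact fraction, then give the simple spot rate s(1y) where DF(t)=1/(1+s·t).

step 1 [1y] zero: DF = P = 477/500 ≈ 0.954000
step 2 [2y] swap r/1=433/9337: DF=(1 − 433/9337·(0.954000))/(1+433/9337) = 4567/5000 ≈ 0.913400
step 3 [3y] zero: DF = P = 1809/2000 ≈ 0.904500
step 4 [4y] swap r/1=332/12241: DF=(1 − 332/12241·(0.954000+0.913400+0.904500))/(1+332/12241) = 2251/2500 ≈ 0.900400
step 5 [5y] zero: DF = P = 4477/5000 ≈ 0.895400
step 6 [6y] bond c/1=9/400: DF=(973023/1000000 − 9/400·(0.954000+0.913400+0.904500+0.900400+0.895400))/(1+9/400) = 8511/10000 ≈ 0.851100
step 7 [7y] bond c/1=19/400: DF=(176721/160000 − 19/400·(0.954000+0.913400+0.904500+0.900400+0.895400+0.851100))/(1+19/400) = 8087/10000 ≈ 0.808700
step 8 [8y] bond c/1=7/100: DF=(1261537/1000000 − 7/100·(0.954000+0.913400+0.904500+0.900400+0.895400+0.851100+0.808700))/(1+7/100) = 1929/2500 ≈ 0.771600

1 1 477/500
2 2 4567/5000
3 3 1809/2000
4 4 2251/2500
5 5 4477/5000
6 6 8511/10000
7 7 8087/10000
8 8 1929/2500
s(1y) = (1/(477/500) − 1)/(1) = 23/477 ≈ 4.8218%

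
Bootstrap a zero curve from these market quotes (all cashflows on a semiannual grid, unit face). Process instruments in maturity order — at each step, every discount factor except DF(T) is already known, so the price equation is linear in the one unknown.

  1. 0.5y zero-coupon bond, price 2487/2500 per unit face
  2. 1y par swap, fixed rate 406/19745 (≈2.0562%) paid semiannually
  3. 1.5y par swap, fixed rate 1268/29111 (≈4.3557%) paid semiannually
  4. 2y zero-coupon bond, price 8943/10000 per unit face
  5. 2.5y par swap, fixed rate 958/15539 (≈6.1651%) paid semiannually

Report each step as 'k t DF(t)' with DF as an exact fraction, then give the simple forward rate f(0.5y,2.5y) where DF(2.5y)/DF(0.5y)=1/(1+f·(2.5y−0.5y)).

step 1 [0.5y] zero: DF = P = 2487/2500 ≈ 0.994800
step 2 [1y] swap r/2=203/19745: DF=(1 − 203/19745·(0.994800))/(1+203/19745) = 9797/10000 ≈ 0.979700
step 3 [1.5y] swap r/2=634/29111: DF=(1 − 634/29111·(0.994800+0.979700))/(1+634/29111) = 4683/5000 ≈ 0.936600
step 4 [2y] zero: DF = P = 8943/10000 ≈ 0.894300
step 5 [2.5y] swap r/2=479/15539: DF=(1 − 479/15539·(0.994800+0.979700+0.936600+0.894300))/(1+479/15539) = 8563/10000 ≈ 0.856300

1 1/2 2487/2500
2 1 9797/10000
3 3/2 4683/5000
4 2 8943/10000
5 5/2 8563/10000
f(0.5y,2.5y) = ((2487/2500)/(8563/10000) − 1)/(2) = 1385/17126 ≈ 8.0871%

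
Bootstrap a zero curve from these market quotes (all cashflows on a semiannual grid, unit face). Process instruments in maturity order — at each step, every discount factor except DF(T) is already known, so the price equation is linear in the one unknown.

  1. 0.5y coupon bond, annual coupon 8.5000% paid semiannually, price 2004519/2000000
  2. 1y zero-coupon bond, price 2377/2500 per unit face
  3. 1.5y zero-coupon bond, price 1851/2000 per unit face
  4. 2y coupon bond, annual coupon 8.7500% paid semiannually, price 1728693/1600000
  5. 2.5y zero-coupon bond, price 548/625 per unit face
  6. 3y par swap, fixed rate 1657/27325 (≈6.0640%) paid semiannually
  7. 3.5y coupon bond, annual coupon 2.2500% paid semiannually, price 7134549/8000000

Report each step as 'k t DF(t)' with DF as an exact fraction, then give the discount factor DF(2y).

1 1/2 4807/5000
2 1 2377/2500
3 3/2 1851/2000
4 2 4581/5000
5 5/2 548/625
6 3 8343/10000
7 7/2 8211/10000
DF(2y) = 4581/5000 ≈ 0.916200

step 1 [0.5y] bond c/2=17/400: DF=(2004519/2000000 − 17/400·(0))/(1+17/400) = 4807/5000 ≈ 0.961400
step 2 [1y] zero: DF = P = 2377/2500 ≈ 0.950800
step 3 [1.5y] zero: DF = P = 1851/2000 ≈ 0.925500
step 4 [2y] bond c/2=7/160: DF=(1728693/1600000 − 7/160·(0.961400+0.950800+0.925500))/(1+7/160) = 4581/5000 ≈ 0.916200
step 5 [2.5y] zero: DF = P = 548/625 ≈ 0.876800
step 6 [3y] swap r/2=1657/54650: DF=(1 − 1657/54650·(0.961400+0.950800+0.925500+0.916200+0.876800))/(1+1657/54650) = 8343/10000 ≈ 0.834300
step 7 [3.5y] bond c/2=9/800: DF=(7134549/8000000 − 9/800·(0.961400+0.950800+0.925500+0.916200+0.876800+0.834300))/(1+9/800) = 8211/10000 ≈ 0.821100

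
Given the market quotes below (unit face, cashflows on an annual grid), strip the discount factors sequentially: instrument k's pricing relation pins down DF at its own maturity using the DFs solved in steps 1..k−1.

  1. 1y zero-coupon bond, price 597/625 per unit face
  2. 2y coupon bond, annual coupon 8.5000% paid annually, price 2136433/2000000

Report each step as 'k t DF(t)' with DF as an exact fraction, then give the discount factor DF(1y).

step 1 [1y] zero: DF = P = 597/625 ≈ 0.955200
step 2 [2y] bond c/1=17/200: DF=(2136433/2000000 − 17/200·(0.955200))/(1+17/200) = 9097/10000 ≈ 0.909700

1 1 597/625
2 2 9097/10000
DF(1y) = 597/625 ≈ 0.955200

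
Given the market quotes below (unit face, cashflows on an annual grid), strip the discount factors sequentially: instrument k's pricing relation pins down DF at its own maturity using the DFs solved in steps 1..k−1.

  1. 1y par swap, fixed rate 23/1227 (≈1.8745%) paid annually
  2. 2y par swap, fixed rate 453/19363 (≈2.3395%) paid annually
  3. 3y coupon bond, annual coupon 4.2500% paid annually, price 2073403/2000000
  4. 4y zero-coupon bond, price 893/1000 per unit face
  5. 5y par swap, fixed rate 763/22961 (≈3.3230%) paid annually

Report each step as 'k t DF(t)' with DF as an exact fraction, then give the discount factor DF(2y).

step 1 [1y] swap r/1=23/1227: DF=(1 − 23/1227·(0))/(1+23/1227) = 1227/1250 ≈ 0.981600
step 2 [2y] swap r/1=453/19363: DF=(1 − 453/19363·(0.981600))/(1+453/19363) = 9547/10000 ≈ 0.954700
step 3 [3y] bond c/1=17/400: DF=(2073403/2000000 − 17/400·(0.981600+0.954700))/(1+17/400) = 1831/2000 ≈ 0.915500
step 4 [4y] zero: DF = P = 893/1000 ≈ 0.893000
step 5 [5y] swap r/1=763/22961: DF=(1 − 763/22961·(0.981600+0.954700+0.915500+0.893000))/(1+763/22961) = 4237/5000 ≈ 0.847400

1 1 1227/1250
2 2 9547/10000
3 3 1831/2000
4 4 893/1000
5 5 4237/5000
DF(2y) = 9547/10000 ≈ 0.954700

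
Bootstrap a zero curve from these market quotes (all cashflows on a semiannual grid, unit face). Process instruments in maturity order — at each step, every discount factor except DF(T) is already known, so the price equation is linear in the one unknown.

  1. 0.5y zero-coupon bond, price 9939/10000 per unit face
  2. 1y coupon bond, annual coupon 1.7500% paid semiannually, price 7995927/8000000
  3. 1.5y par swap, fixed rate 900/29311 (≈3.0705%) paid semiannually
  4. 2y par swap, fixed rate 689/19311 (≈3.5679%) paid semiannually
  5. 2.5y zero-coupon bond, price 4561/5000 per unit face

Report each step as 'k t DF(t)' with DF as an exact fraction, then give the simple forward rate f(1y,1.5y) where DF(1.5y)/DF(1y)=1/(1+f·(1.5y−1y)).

1 1/2 9939/10000
2 1 4911/5000
3 3/2 191/200
4 2 9311/10000
5 5/2 4561/5000
f(1y,1.5y) = ((4911/5000)/(191/200) − 1)/(1/2) = 272/4775 ≈ 5.6963%

step 1 [0.5y] zero: DF = P = 9939/10000 ≈ 0.993900
step 2 [1y] bond c/2=7/800: DF=(7995927/8000000 − 7/800·(0.993900))/(1+7/800) = 4911/5000 ≈ 0.982200
step 3 [1.5y] swap r/2=450/29311: DF=(1 − 450/29311·(0.993900+0.982200))/(1+450/29311) = 191/200 ≈ 0.955000
step 4 [2y] swap r/2=689/38622: DF=(1 − 689/38622·(0.993900+0.982200+0.955000))/(1+689/38622) = 9311/10000 ≈ 0.931100
step 5 [2.5y] zero: DF = P = 4561/5000 ≈ 0.912200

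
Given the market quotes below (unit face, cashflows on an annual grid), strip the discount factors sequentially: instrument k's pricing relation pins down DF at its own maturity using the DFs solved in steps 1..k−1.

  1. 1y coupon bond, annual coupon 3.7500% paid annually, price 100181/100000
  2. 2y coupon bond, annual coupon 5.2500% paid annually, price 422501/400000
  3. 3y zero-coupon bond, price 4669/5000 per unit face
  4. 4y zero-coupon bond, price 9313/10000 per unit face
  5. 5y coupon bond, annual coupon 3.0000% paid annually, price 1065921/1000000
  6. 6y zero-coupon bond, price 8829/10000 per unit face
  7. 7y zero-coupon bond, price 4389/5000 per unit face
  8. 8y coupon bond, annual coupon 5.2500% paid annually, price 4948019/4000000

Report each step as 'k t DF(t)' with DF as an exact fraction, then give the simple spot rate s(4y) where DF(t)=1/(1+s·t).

step 1 [1y] bond c/1=3/80: DF=(100181/100000 − 3/80·(0))/(1+3/80) = 1207/1250 ≈ 0.965600
step 2 [2y] bond c/1=21/400: DF=(422501/400000 − 21/400·(0.965600))/(1+21/400) = 4777/5000 ≈ 0.955400
step 3 [3y] zero: DF = P = 4669/5000 ≈ 0.933800
step 4 [4y] zero: DF = P = 9313/10000 ≈ 0.931300
step 5 [5y] bond c/1=3/100: DF=(1065921/1000000 − 3/100·(0.965600+0.955400+0.933800+0.931300))/(1+3/100) = 4623/5000 ≈ 0.924600
step 6 [6y] zero: DF = P = 8829/10000 ≈ 0.882900
step 7 [7y] zero: DF = P = 4389/5000 ≈ 0.877800
step 8 [8y] bond c/1=21/400: DF=(4948019/4000000 − 21/400·(0.965600+0.955400+0.933800+0.931300+0.924600+0.882900+0.877800))/(1+21/400) = 341/400 ≈ 0.852500

1 1 1207/1250
2 2 4777/5000
3 3 4669/5000
4 4 9313/10000
5 5 4623/5000
6 6 8829/10000
7 7 4389/5000
8 8 341/400
s(4y) = (1/(9313/10000) − 1)/(4) = 687/37252 ≈ 1.8442%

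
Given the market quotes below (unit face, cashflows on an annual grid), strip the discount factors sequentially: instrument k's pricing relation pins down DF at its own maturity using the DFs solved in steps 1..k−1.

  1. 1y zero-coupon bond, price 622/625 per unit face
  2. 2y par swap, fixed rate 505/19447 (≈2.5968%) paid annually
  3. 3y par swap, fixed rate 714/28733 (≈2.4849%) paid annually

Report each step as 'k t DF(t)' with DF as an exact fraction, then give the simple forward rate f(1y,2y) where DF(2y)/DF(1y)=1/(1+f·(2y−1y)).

1 1 622/625
2 2 1899/2000
3 3 4643/5000
f(1y,2y) = ((622/625)/(1899/2000) − 1)/(1) = 457/9495 ≈ 4.8131%

step 1 [1y] zero: DF = P = 622/625 ≈ 0.995200
step 2 [2y] swap r/1=505/19447: DF=(1 − 505/19447·(0.995200))/(1+505/19447) = 1899/2000 ≈ 0.949500
step 3 [3y] swap r/1=714/28733: DF=(1 − 714/28733·(0.995200+0.949500))/(1+714/28733) = 4643/5000 ≈ 0.928600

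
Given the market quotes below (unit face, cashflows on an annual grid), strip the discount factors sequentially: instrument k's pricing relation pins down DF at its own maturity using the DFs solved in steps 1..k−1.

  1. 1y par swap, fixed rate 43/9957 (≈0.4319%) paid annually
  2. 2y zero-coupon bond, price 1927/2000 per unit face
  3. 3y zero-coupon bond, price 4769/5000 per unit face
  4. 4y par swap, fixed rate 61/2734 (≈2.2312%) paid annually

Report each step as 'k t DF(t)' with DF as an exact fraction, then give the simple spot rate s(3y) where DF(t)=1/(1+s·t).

1 1 9957/10000
2 2 1927/2000
3 3 4769/5000
4 4 4573/5000
s(3y) = (1/(4769/5000) − 1)/(3) = 77/4769 ≈ 1.6146%

step 1 [1y] swap r/1=43/9957: DF=(1 − 43/9957·(0))/(1+43/9957) = 9957/10000 ≈ 0.995700
step 2 [2y] zero: DF = P = 1927/2000 ≈ 0.963500
step 3 [3y] zero: DF = P = 4769/5000 ≈ 0.953800
step 4 [4y] swap r/1=61/2734: DF=(1 − 61/2734·(0.995700+0.963500+0.953800))/(1+61/2734) = 4573/5000 ≈ 0.914600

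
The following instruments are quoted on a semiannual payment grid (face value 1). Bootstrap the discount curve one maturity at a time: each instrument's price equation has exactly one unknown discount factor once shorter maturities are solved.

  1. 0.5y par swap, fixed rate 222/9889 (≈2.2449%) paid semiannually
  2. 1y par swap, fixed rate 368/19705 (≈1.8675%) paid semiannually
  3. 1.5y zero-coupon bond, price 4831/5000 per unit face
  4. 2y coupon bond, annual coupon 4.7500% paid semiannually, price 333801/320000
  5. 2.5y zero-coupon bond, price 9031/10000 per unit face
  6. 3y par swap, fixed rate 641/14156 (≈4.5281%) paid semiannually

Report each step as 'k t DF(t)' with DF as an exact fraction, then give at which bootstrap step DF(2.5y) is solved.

step 1 [0.5y] swap r/2=111/9889: DF=(1 − 111/9889·(0))/(1+111/9889) = 9889/10000 ≈ 0.988900
step 2 [1y] swap r/2=184/19705: DF=(1 − 184/19705·(0.988900))/(1+184/19705) = 1227/1250 ≈ 0.981600
step 3 [1.5y] zero: DF = P = 4831/5000 ≈ 0.966200
step 4 [2y] bond c/2=19/800: DF=(333801/320000 − 19/800·(0.988900+0.981600+0.966200))/(1+19/800) = 2377/2500 ≈ 0.950800
step 5 [2.5y] zero: DF = P = 9031/10000 ≈ 0.903100
step 6 [3y] swap r/2=641/28312: DF=(1 − 641/28312·(0.988900+0.981600+0.966200+0.950800+0.903100))/(1+641/28312) = 4359/5000 ≈ 0.871800

1 1/2 9889/10000
2 1 1227/1250
3 3/2 4831/5000
4 2 2377/2500
5 5/2 9031/10000
6 3 4359/5000
DF(2.5y) is solved at step 5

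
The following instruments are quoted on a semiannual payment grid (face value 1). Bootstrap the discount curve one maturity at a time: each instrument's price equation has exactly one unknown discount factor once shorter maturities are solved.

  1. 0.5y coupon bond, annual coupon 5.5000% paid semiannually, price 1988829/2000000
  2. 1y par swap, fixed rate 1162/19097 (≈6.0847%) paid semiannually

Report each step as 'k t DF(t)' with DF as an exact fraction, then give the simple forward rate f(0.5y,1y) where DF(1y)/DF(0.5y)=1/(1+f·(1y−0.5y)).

step 1 [0.5y] bond c/2=11/400: DF=(1988829/2000000 − 11/400·(0))/(1+11/400) = 4839/5000 ≈ 0.967800
step 2 [1y] swap r/2=581/19097: DF=(1 − 581/19097·(0.967800))/(1+581/19097) = 9419/10000 ≈ 0.941900

1 1/2 4839/5000
2 1 9419/10000
f(0.5y,1y) = ((4839/5000)/(9419/10000) − 1)/(1/2) = 518/9419 ≈ 5.4995%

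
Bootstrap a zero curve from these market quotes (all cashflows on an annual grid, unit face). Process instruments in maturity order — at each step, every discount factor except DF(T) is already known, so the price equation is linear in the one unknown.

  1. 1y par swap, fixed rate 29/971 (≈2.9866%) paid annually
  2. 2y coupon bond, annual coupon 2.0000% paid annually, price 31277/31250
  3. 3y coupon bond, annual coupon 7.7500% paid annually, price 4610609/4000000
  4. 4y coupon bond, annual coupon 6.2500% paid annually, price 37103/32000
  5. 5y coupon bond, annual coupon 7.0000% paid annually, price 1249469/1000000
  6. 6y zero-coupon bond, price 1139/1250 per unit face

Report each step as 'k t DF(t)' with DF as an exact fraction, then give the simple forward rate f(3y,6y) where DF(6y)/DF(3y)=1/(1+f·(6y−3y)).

step 1 [1y] swap r/1=29/971: DF=(1 − 29/971·(0))/(1+29/971) = 971/1000 ≈ 0.971000
step 2 [2y] bond c/1=1/50: DF=(31277/31250 − 1/50·(0.971000))/(1+1/50) = 4811/5000 ≈ 0.962200
step 3 [3y] bond c/1=31/400: DF=(4610609/4000000 − 31/400·(0.971000+0.962200))/(1+31/400) = 9307/10000 ≈ 0.930700
step 4 [4y] bond c/1=1/16: DF=(37103/32000 − 1/16·(0.971000+0.962200+0.930700))/(1+1/16) = 2307/2500 ≈ 0.922800
step 5 [5y] bond c/1=7/100: DF=(1249469/1000000 − 7/100·(0.971000+0.962200+0.930700+0.922800))/(1+7/100) = 23/25 ≈ 0.920000
step 6 [6y] zero: DF = P = 1139/1250 ≈ 0.911200

1 1 971/1000
2 2 4811/5000
3 3 9307/10000
4 4 2307/2500
5 5 23/25
6 6 1139/1250
f(3y,6y) = ((9307/10000)/(1139/1250) − 1)/(3) = 65/9112 ≈ 0.7133%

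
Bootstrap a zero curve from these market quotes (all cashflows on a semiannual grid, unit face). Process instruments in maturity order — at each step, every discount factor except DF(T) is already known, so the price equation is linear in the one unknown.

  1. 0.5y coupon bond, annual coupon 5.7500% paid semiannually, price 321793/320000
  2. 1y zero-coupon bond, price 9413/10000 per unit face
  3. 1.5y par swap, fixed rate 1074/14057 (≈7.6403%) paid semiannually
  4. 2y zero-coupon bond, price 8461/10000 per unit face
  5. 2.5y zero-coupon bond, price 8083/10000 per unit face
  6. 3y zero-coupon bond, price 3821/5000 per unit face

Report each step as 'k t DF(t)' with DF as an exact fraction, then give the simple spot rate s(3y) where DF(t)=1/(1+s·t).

step 1 [0.5y] bond c/2=23/800: DF=(321793/320000 − 23/800·(0))/(1+23/800) = 391/400 ≈ 0.977500
step 2 [1y] zero: DF = P = 9413/10000 ≈ 0.941300
step 3 [1.5y] swap r/2=537/14057: DF=(1 − 537/14057·(0.977500+0.941300))/(1+537/14057) = 4463/5000 ≈ 0.892600
step 4 [2y] zero: DF = P = 8461/10000 ≈ 0.846100
step 5 [2.5y] zero: DF = P = 8083/10000 ≈ 0.808300
step 6 [3y] zero: DF = P = 3821/5000 ≈ 0.764200

1 1/2 391/400
2 1 9413/10000
3 3/2 4463/5000
4 2 8461/10000
5 5/2 8083/10000
6 3 3821/5000
s(3y) = (1/(3821/5000) − 1)/(3) = 393/3821 ≈ 10.2853%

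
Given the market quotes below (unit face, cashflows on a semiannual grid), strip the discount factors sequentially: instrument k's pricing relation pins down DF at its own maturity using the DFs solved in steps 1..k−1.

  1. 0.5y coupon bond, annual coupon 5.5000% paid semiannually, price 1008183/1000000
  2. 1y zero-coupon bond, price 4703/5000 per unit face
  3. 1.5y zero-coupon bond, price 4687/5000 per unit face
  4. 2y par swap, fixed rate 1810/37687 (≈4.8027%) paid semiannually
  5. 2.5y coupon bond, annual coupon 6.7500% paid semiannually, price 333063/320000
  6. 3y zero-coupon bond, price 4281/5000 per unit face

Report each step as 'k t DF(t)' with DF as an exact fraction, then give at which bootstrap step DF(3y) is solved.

step 1 [0.5y] bond c/2=11/400: DF=(1008183/1000000 − 11/400·(0))/(1+11/400) = 2453/2500 ≈ 0.981200
step 2 [1y] zero: DF = P = 4703/5000 ≈ 0.940600
step 3 [1.5y] zero: DF = P = 4687/5000 ≈ 0.937400
step 4 [2y] swap r/2=905/37687: DF=(1 − 905/37687·(0.981200+0.940600+0.937400))/(1+905/37687) = 1819/2000 ≈ 0.909500
step 5 [2.5y] bond c/2=27/800: DF=(333063/320000 − 27/800·(0.981200+0.940600+0.937400+0.909500))/(1+27/800) = 4419/5000 ≈ 0.883800
step 6 [3y] zero: DF = P = 4281/5000 ≈ 0.856200

1 1/2 2453/2500
2 1 4703/5000
3 3/2 4687/5000
4 2 1819/2000
5 5/2 4419/5000
6 3 4281/5000
DF(3y) is solved at step 6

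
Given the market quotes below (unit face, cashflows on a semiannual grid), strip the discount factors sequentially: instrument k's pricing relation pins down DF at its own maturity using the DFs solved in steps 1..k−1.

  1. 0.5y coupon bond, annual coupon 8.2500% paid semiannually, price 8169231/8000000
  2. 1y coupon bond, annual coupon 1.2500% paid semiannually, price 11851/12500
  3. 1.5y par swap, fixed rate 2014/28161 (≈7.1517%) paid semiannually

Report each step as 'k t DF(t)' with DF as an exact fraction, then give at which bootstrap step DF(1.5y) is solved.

1 1/2 9807/10000
2 1 9361/10000
3 3/2 8993/10000
DF(1.5y) is solved at step 3

step 1 [0.5y] bond c/2=33/800: DF=(8169231/8000000 − 33/800·(0))/(1+33/800) = 9807/10000 ≈ 0.980700
step 2 [1y] bond c/2=1/160: DF=(11851/12500 − 1/160·(0.980700))/(1+1/160) = 9361/10000 ≈ 0.936100
step 3 [1.5y] swap r/2=1007/28161: DF=(1 − 1007/28161·(0.980700+0.936100))/(1+1007/28161) = 8993/10000 ≈ 0.899300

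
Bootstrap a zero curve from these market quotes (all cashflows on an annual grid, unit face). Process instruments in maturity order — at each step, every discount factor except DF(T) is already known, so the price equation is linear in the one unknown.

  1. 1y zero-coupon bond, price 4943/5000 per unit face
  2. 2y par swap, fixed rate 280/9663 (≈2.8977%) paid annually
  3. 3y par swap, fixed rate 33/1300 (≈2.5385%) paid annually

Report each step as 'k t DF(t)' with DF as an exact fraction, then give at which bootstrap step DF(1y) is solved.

1 1 4943/5000
2 2 118/125
3 3 4637/5000
DF(1y) is solved at step 1

step 1 [1y] zero: DF = P = 4943/5000 ≈ 0.988600
step 2 [2y] swap r/1=280/9663: DF=(1 − 280/9663·(0.988600))/(1+280/9663) = 118/125 ≈ 0.944000
step 3 [3y] swap r/1=33/1300: DF=(1 − 33/1300·(0.988600+0.944000))/(1+33/1300) = 4637/5000 ≈ 0.927400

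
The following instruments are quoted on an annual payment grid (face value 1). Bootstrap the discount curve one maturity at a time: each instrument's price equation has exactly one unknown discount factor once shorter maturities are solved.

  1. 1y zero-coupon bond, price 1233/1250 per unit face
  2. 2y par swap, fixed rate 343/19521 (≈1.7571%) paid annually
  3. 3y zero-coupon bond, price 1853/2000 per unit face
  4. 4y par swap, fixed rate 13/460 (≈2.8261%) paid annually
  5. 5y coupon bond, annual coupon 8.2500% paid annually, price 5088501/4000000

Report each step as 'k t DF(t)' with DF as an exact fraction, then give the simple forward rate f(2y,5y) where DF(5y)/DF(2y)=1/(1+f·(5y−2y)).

1 1 1233/1250
2 2 9657/10000
3 3 1853/2000
4 4 4467/5000
5 5 8877/10000
f(2y,5y) = ((9657/10000)/(8877/10000) − 1)/(3) = 260/8877 ≈ 2.9289%

step 1 [1y] zero: DF = P = 1233/1250 ≈ 0.986400
step 2 [2y] swap r/1=343/19521: DF=(1 − 343/19521·(0.986400))/(1+343/19521) = 9657/10000 ≈ 0.965700
step 3 [3y] zero: DF = P = 1853/2000 ≈ 0.926500
step 4 [4y] swap r/1=13/460: DF=(1 − 13/460·(0.986400+0.965700+0.926500))/(1+13/460) = 4467/5000 ≈ 0.893400
step 5 [5y] bond c/1=33/400: DF=(5088501/4000000 − 33/400·(0.986400+0.965700+0.926500+0.893400))/(1+33/400) = 8877/10000 ≈ 0.887700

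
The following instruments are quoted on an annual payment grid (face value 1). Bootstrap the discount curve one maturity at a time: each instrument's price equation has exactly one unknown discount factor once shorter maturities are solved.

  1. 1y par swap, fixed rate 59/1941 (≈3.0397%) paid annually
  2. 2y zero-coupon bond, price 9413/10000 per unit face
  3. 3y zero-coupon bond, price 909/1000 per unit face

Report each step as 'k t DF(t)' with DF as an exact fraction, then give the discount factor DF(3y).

1 1 1941/2000
2 2 9413/10000
3 3 909/1000
DF(3y) = 909/1000 ≈ 0.909000

step 1 [1y] swap r/1=59/1941: DF=(1 − 59/1941·(0))/(1+59/1941) = 1941/2000 ≈ 0.970500
step 2 [2y] zero: DF = P = 9413/10000 ≈ 0.941300
step 3 [3y] zero: DF = P = 909/1000 ≈ 0.909000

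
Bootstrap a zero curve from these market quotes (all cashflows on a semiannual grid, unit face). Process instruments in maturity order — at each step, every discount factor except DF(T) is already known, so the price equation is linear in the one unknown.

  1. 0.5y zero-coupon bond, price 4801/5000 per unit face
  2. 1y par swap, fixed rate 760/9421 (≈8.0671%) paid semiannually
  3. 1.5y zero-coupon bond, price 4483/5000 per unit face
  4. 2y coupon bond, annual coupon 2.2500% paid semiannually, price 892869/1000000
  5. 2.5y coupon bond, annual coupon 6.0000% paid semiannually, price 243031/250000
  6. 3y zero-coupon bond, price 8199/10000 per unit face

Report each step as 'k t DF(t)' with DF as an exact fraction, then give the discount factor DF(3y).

step 1 [0.5y] zero: DF = P = 4801/5000 ≈ 0.960200
step 2 [1y] swap r/2=380/9421: DF=(1 − 380/9421·(0.960200))/(1+380/9421) = 231/250 ≈ 0.924000
step 3 [1.5y] zero: DF = P = 4483/5000 ≈ 0.896600
step 4 [2y] bond c/2=9/800: DF=(892869/1000000 − 9/800·(0.960200+0.924000+0.896600))/(1+9/800) = 213/250 ≈ 0.852000
step 5 [2.5y] bond c/2=3/100: DF=(243031/250000 − 3/100·(0.960200+0.924000+0.896600+0.852000))/(1+3/100) = 419/500 ≈ 0.838000
step 6 [3y] zero: DF = P = 8199/10000 ≈ 0.819900

1 1/2 4801/5000
2 1 231/250
3 3/2 4483/5000
4 2 213/250
5 5/2 419/500
6 3 8199/10000
DF(3y) = 8199/10000 ≈ 0.819900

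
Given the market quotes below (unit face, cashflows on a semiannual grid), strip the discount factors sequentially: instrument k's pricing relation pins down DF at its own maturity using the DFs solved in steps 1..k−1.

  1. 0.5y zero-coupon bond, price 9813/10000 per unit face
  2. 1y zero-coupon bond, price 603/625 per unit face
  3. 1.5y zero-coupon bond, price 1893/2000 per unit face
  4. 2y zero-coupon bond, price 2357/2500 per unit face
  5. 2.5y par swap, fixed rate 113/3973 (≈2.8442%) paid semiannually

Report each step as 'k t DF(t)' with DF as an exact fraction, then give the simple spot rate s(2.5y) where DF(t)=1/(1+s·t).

step 1 [0.5y] zero: DF = P = 9813/10000 ≈ 0.981300
step 2 [1y] zero: DF = P = 603/625 ≈ 0.964800
step 3 [1.5y] zero: DF = P = 1893/2000 ≈ 0.946500
step 4 [2y] zero: DF = P = 2357/2500 ≈ 0.942800
step 5 [2.5y] swap r/2=113/7946: DF=(1 − 113/7946·(0.981300+0.964800+0.946500+0.942800))/(1+113/7946) = 4661/5000 ≈ 0.932200

1 1/2 9813/10000
2 1 603/625
3 3/2 1893/2000
4 2 2357/2500
5 5/2 4661/5000
s(2.5y) = (1/(4661/5000) − 1)/(5/2) = 678/23305 ≈ 2.9092%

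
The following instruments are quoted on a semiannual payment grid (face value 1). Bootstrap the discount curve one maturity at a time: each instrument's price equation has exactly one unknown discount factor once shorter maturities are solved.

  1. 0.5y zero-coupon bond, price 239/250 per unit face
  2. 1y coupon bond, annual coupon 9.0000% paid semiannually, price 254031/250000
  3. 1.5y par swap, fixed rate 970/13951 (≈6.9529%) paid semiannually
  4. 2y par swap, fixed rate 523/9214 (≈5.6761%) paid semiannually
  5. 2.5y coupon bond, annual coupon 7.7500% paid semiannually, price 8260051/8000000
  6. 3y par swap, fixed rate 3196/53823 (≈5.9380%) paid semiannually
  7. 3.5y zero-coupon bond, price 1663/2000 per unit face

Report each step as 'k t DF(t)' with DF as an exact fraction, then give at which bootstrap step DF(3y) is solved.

step 1 [0.5y] zero: DF = P = 239/250 ≈ 0.956000
step 2 [1y] bond c/2=9/200: DF=(254031/250000 − 9/200·(0.956000))/(1+9/200) = 582/625 ≈ 0.931200
step 3 [1.5y] swap r/2=485/13951: DF=(1 − 485/13951·(0.956000+0.931200))/(1+485/13951) = 903/1000 ≈ 0.903000
step 4 [2y] swap r/2=523/18428: DF=(1 − 523/18428·(0.956000+0.931200+0.903000))/(1+523/18428) = 4477/5000 ≈ 0.895400
step 5 [2.5y] bond c/2=31/800: DF=(8260051/8000000 − 31/800·(0.956000+0.931200+0.903000+0.895400))/(1+31/800) = 1713/2000 ≈ 0.856500
step 6 [3y] swap r/2=1598/53823: DF=(1 − 1598/53823·(0.956000+0.931200+0.903000+0.895400+0.856500))/(1+1598/53823) = 4201/5000 ≈ 0.840200
step 7 [3.5y] zero: DF = P = 1663/2000 ≈ 0.831500

1 1/2 239/250
2 1 582/625
3 3/2 903/1000
4 2 4477/5000
5 5/2 1713/2000
6 3 4201/5000
7 7/2 1663/2000
DF(3y) is solved at step 6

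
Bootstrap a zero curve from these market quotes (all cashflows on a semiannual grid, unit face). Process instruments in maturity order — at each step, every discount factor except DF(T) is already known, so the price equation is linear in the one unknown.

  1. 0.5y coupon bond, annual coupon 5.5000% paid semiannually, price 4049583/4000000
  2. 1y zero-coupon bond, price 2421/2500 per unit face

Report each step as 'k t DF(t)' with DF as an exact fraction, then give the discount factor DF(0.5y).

step 1 [0.5y] bond c/2=11/400: DF=(4049583/4000000 − 11/400·(0))/(1+11/400) = 9853/10000 ≈ 0.985300
step 2 [1y] zero: DF = P = 2421/2500 ≈ 0.968400

1 1/2 9853/10000
2 1 2421/2500
DF(0.5y) = 9853/10000 ≈ 0.985300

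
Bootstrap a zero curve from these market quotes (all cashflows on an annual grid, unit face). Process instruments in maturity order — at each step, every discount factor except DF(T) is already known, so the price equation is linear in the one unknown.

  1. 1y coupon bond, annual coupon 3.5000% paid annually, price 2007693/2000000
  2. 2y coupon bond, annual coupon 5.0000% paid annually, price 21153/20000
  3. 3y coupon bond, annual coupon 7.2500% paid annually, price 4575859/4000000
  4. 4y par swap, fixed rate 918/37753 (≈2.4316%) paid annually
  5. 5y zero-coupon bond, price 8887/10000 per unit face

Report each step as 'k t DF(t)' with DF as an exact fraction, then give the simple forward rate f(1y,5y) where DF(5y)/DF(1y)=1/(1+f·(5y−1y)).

1 1 9699/10000
2 2 9611/10000
3 3 9361/10000
4 4 4541/5000
5 5 8887/10000
f(1y,5y) = ((9699/10000)/(8887/10000) − 1)/(4) = 203/8887 ≈ 2.2842%

step 1 [1y] bond c/1=7/200: DF=(2007693/2000000 − 7/200·(0))/(1+7/200) = 9699/10000 ≈ 0.969900
step 2 [2y] bond c/1=1/20: DF=(21153/20000 − 1/20·(0.969900))/(1+1/20) = 9611/10000 ≈ 0.961100
step 3 [3y] bond c/1=29/400: DF=(4575859/4000000 − 29/400·(0.969900+0.961100))/(1+29/400) = 9361/10000 ≈ 0.936100
step 4 [4y] swap r/1=918/37753: DF=(1 − 918/37753·(0.969900+0.961100+0.936100))/(1+918/37753) = 4541/5000 ≈ 0.908200
step 5 [5y] zero: DF = P = 8887/10000 ≈ 0.888700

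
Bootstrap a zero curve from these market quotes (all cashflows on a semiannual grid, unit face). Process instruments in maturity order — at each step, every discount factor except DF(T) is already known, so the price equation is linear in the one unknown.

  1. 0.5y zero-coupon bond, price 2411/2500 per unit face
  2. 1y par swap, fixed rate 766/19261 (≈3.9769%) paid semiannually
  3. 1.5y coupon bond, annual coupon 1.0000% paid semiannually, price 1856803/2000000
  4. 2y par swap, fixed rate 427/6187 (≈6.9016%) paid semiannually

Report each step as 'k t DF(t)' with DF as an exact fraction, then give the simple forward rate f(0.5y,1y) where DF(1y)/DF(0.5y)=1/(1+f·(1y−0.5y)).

step 1 [0.5y] zero: DF = P = 2411/2500 ≈ 0.964400
step 2 [1y] swap r/2=383/19261: DF=(1 − 383/19261·(0.964400))/(1+383/19261) = 9617/10000 ≈ 0.961700
step 3 [1.5y] bond c/2=1/200: DF=(1856803/2000000 − 1/200·(0.964400+0.961700))/(1+1/200) = 4571/5000 ≈ 0.914200
step 4 [2y] swap r/2=427/12374: DF=(1 − 427/12374·(0.964400+0.961700+0.914200))/(1+427/12374) = 8719/10000 ≈ 0.871900

1 1/2 2411/2500
2 1 9617/10000
3 3/2 4571/5000
4 2 8719/10000
f(0.5y,1y) = ((2411/2500)/(9617/10000) − 1)/(1/2) = 54/9617 ≈ 0.5615%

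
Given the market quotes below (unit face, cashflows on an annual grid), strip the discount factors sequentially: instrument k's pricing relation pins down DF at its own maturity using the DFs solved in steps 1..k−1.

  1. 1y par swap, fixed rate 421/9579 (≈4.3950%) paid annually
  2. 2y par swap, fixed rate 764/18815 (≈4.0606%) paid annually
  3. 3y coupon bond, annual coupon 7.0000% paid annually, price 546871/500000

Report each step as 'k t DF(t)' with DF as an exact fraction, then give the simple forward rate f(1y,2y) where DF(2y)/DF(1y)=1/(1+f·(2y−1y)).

step 1 [1y] swap r/1=421/9579: DF=(1 − 421/9579·(0))/(1+421/9579) = 9579/10000 ≈ 0.957900
step 2 [2y] swap r/1=764/18815: DF=(1 − 764/18815·(0.957900))/(1+764/18815) = 2309/2500 ≈ 0.923600
step 3 [3y] bond c/1=7/100: DF=(546871/500000 − 7/100·(0.957900+0.923600))/(1+7/100) = 8991/10000 ≈ 0.899100

1 1 9579/10000
2 2 2309/2500
3 3 8991/10000
f(1y,2y) = ((9579/10000)/(2309/2500) − 1)/(1) = 343/9236 ≈ 3.7137%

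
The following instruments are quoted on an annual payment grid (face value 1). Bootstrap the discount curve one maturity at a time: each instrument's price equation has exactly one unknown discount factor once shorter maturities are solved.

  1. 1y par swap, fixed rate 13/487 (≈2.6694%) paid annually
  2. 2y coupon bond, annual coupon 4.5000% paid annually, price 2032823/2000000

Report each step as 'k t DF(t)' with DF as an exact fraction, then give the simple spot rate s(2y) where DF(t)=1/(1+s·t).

1 1 487/500
2 2 9307/10000
s(2y) = (1/(9307/10000) − 1)/(2) = 693/18614 ≈ 3.7230%

step 1 [1y] swap r/1=13/487: DF=(1 − 13/487·(0))/(1+13/487) = 487/500 ≈ 0.974000
step 2 [2y] bond c/1=9/200: DF=(2032823/2000000 − 9/200·(0.974000))/(1+9/200) = 9307/10000 ≈ 0.930700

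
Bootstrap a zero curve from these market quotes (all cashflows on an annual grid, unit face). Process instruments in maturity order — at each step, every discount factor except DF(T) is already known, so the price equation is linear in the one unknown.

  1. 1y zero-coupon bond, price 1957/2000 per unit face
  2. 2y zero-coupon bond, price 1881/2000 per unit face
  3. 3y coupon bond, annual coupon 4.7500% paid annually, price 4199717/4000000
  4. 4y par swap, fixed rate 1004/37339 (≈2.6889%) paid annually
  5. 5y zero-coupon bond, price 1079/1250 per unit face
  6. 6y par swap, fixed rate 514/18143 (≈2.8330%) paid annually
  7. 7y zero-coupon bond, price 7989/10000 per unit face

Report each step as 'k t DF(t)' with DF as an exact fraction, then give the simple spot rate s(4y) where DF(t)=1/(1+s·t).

1 1 1957/2000
2 2 1881/2000
3 3 9153/10000
4 4 2249/2500
5 5 1079/1250
6 6 4229/5000
7 7 7989/10000
s(4y) = (1/(2249/2500) − 1)/(4) = 251/8996 ≈ 2.7901%

step 1 [1y] zero: DF = P = 1957/2000 ≈ 0.978500
step 2 [2y] zero: DF = P = 1881/2000 ≈ 0.940500
step 3 [3y] bond c/1=19/400: DF=(4199717/4000000 − 19/400·(0.978500+0.940500))/(1+19/400) = 9153/10000 ≈ 0.915300
step 4 [4y] swap r/1=1004/37339: DF=(1 − 1004/37339·(0.978500+0.940500+0.915300))/(1+1004/37339) = 2249/2500 ≈ 0.899600
step 5 [5y] zero: DF = P = 1079/1250 ≈ 0.863200
step 6 [6y] swap r/1=514/18143: DF=(1 − 514/18143·(0.978500+0.940500+0.915300+0.899600+0.863200))/(1+514/18143) = 4229/5000 ≈ 0.845800
step 7 [7y] zero: DF = P = 7989/10000 ≈ 0.798900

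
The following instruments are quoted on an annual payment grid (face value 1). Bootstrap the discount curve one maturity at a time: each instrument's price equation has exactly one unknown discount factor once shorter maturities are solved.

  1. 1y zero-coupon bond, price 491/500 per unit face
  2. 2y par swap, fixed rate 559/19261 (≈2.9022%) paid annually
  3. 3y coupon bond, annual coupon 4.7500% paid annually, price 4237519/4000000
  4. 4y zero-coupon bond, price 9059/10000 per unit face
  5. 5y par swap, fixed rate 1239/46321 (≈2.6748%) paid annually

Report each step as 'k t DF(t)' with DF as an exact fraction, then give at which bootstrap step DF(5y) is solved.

1 1 491/500
2 2 9441/10000
3 3 231/250
4 4 9059/10000
5 5 8761/10000
DF(5y) is solved at step 5

step 1 [1y] zero: DF = P = 491/500 ≈ 0.982000
step 2 [2y] swap r/1=559/19261: DF=(1 − 559/19261·(0.982000))/(1+559/19261) = 9441/10000 ≈ 0.944100
step 3 [3y] bond c/1=19/400: DF=(4237519/4000000 − 19/400·(0.982000+0.944100))/(1+19/400) = 231/250 ≈ 0.924000
step 4 [4y] zero: DF = P = 9059/10000 ≈ 0.905900
step 5 [5y] swap r/1=1239/46321: DF=(1 − 1239/46321·(0.982000+0.944100+0.924000+0.905900))/(1+1239/46321) = 8761/10000 ≈ 0.876100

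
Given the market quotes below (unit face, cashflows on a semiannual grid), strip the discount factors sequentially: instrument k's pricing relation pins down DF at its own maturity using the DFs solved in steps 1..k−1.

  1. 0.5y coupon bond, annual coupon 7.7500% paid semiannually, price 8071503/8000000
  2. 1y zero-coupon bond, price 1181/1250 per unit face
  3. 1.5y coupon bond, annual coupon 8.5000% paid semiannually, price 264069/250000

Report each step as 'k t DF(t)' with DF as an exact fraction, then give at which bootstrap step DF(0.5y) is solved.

step 1 [0.5y] bond c/2=31/800: DF=(8071503/8000000 − 31/800·(0))/(1+31/800) = 9713/10000 ≈ 0.971300
step 2 [1y] zero: DF = P = 1181/1250 ≈ 0.944800
step 3 [1.5y] bond c/2=17/400: DF=(264069/250000 − 17/400·(0.971300+0.944800))/(1+17/400) = 9351/10000 ≈ 0.935100

1 1/2 9713/10000
2 1 1181/1250
3 3/2 9351/10000
DF(0.5y) is solved at step 1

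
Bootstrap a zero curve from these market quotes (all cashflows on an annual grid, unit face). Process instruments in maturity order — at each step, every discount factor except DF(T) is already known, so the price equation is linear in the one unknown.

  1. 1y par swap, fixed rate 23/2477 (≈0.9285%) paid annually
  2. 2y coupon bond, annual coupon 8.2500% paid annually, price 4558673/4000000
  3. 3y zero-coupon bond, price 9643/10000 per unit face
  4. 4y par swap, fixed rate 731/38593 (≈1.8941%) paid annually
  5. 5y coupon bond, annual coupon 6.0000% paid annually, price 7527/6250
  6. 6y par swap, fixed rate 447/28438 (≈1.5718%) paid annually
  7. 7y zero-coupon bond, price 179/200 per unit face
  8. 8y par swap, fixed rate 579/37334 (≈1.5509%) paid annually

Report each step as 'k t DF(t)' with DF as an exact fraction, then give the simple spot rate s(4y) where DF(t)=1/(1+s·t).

step 1 [1y] swap r/1=23/2477: DF=(1 − 23/2477·(0))/(1+23/2477) = 2477/2500 ≈ 0.990800
step 2 [2y] bond c/1=33/400: DF=(4558673/4000000 − 33/400·(0.990800))/(1+33/400) = 9773/10000 ≈ 0.977300
step 3 [3y] zero: DF = P = 9643/10000 ≈ 0.964300
step 4 [4y] swap r/1=731/38593: DF=(1 − 731/38593·(0.990800+0.977300+0.964300))/(1+731/38593) = 9269/10000 ≈ 0.926900
step 5 [5y] bond c/1=3/50: DF=(7527/6250 − 3/50·(0.990800+0.977300+0.964300+0.926900))/(1+3/50) = 9177/10000 ≈ 0.917700
step 6 [6y] swap r/1=447/28438: DF=(1 − 447/28438·(0.990800+0.977300+0.964300+0.926900+0.917700))/(1+447/28438) = 4553/5000 ≈ 0.910600
step 7 [7y] zero: DF = P = 179/200 ≈ 0.895000
step 8 [8y] swap r/1=579/37334: DF=(1 − 579/37334·(0.990800+0.977300+0.964300+0.926900+0.917700+0.910600+0.895000))/(1+579/37334) = 4421/5000 ≈ 0.884200

1 1 2477/2500
2 2 9773/10000
3 3 9643/10000
4 4 9269/10000
5 5 9177/10000
6 6 4553/5000
7 7 179/200
8 8 4421/5000
s(4y) = (1/(9269/10000) − 1)/(4) = 731/37076 ≈ 1.9716%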